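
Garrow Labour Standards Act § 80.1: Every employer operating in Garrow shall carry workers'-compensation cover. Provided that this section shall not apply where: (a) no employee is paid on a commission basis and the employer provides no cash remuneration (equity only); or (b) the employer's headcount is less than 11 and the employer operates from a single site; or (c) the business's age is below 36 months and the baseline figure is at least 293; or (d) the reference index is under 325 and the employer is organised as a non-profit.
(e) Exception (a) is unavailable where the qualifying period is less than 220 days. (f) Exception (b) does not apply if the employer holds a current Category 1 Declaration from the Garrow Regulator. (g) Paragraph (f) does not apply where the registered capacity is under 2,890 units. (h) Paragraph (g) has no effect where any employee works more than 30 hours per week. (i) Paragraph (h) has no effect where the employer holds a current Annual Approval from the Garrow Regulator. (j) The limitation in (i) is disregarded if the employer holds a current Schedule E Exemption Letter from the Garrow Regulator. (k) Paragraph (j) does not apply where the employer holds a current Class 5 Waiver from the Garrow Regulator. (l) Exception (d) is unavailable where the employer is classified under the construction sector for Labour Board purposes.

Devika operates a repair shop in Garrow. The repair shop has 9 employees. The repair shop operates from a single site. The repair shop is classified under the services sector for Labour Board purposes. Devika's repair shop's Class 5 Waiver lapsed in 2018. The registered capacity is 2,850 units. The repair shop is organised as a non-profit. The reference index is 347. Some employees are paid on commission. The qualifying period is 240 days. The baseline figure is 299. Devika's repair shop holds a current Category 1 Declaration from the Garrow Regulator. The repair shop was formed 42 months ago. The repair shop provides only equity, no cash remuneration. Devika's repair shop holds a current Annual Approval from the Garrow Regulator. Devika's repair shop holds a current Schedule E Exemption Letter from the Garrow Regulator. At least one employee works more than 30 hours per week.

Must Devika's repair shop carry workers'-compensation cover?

Yes — Devika's repair shop must carry workers'-compensation cover.

Exception (a) requires that no employee is paid on a commission basis; but some employees are paid on commission, so (a) is unavailable.
Exception (b)'s conditions are all satisfied: the employer's headcount is 9, less than the 11 limit; the employer operates from a single site. But applying paragraphs (f)–(k): (f) applies — a current Category 1 Declaration is held. (g) would limit (f) — the registered capacity is 2,850 units, under the 2,890 units limit — but (h) sets (g) aside: (h) operates against (g): at least one employee exceeds 30 hours/week. (i) operates (a current Annual Approval is held), but is set aside by (j): (j) operates against (i): a current Schedule E Exemption Letter is held. (k) is inapplicable (there is no Class 5 Waiver in force), so (j) stands. Exception (b) does not apply.
Exception (c) requires that the business's age is below 36 months; but the business's age is 42 months, not below 36 months, so (c) is unavailable.
Exception (d) does not apply: the reference index is 347, not under 325.
No exception is made out. Devika's repair shop falls within the general rule.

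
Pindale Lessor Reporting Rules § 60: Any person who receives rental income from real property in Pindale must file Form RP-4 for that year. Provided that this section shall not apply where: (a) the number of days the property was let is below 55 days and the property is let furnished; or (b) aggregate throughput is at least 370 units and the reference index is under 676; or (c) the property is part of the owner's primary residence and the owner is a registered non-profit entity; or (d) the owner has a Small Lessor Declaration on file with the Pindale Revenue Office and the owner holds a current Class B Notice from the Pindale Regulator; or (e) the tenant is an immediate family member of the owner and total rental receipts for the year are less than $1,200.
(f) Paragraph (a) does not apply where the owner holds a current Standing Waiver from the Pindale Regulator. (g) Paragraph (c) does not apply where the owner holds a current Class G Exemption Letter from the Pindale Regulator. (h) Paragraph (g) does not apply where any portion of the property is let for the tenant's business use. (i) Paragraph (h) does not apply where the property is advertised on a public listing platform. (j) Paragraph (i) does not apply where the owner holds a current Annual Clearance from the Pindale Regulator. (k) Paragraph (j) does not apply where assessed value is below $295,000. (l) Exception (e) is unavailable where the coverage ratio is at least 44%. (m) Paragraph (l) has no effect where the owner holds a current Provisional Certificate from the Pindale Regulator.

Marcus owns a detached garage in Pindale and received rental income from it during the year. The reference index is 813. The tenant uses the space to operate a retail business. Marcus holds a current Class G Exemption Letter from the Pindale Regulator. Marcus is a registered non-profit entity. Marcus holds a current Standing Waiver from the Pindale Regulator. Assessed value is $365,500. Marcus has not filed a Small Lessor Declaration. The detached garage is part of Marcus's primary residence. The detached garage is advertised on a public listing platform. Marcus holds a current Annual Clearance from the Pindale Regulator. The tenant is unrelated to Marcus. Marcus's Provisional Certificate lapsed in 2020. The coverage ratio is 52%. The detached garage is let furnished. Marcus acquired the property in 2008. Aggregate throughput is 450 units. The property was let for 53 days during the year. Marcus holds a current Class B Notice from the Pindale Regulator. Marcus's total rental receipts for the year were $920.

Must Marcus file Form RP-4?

Exception (a)'s conditions are all satisfied: the number of days the property was let is 53 days, below the 55 days limit; the property is let furnished. Turning to paragraph (f): (f) operates against (a): a current Standing Waiver is held. (a) is therefore removed.
Exception (b) fails — the reference index is 813, not under 676.
Exception (c): the detached garage is part of the primary residence; Marcus is a registered non-profit — every condition holds. Considering the limiting provisions: (g) is triggered (a current Class G Exemption Letter is held), but is itself disapplied by (h): (h) operates against (g): the space is let for business use. (i) applies (the property is publicly advertised), but is set aside by (j): (j) operates against (i): a current Annual Clearance is held. (k), which would lift (j), is not triggered — assessed value is $365,500, not below $295,000. (c) remains available.
Exception (d) does not apply: no Small Lessor Declaration is on file.
Exception (e) does not apply: the tenant is unrelated to the owner.

No — exception (c) applies; Marcus is not required to file Form RP-4.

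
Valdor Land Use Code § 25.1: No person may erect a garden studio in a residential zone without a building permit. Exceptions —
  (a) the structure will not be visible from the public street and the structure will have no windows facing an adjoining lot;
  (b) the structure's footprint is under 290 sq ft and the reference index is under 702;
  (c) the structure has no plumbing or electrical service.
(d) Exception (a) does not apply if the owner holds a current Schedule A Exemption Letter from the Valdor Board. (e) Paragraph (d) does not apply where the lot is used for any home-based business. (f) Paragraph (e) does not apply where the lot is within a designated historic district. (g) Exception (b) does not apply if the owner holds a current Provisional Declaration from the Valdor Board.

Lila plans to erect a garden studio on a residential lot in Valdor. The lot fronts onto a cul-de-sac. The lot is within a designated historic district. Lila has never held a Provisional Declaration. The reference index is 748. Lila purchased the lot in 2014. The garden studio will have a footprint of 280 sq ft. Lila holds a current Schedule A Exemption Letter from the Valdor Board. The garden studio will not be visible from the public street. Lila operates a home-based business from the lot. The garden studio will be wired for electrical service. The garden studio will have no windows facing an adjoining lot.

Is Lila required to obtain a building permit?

Yes — Lila must obtain a building permit.

Exception (a)'s conditions are all satisfied: the structure will not be visible from the street; no windows face an adjoining lot. Turning to paragraphs (d)–(f): (d) operates — a current Schedule A Exemption Letter is held. (e) operates (a home-based business operates on the lot), but is set aside by (f): (f) operates against (e): the lot is in a historic district. (a) is therefore removed.
Exception (b) does not apply: the reference index is 748, not under 702.
Exception (c) fails — electrical service is planned.
Every exception is unavailable, so the rule governs.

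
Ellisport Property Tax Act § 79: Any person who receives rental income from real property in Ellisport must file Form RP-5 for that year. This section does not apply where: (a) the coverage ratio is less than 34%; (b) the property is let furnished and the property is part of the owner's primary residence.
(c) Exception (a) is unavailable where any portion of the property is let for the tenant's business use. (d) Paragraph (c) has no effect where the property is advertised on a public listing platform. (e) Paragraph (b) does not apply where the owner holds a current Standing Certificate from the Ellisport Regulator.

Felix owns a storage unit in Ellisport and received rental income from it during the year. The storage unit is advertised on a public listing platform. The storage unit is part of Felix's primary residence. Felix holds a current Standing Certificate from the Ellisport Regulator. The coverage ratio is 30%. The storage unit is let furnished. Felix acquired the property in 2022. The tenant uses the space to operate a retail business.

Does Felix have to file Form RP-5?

No — exception (a) applies; Felix is not required to file Form RP-5.

Exception (a): the coverage ratio is 30%, less than the 34% limit — every condition holds. Considering the limiting provisions: (c) would limit (a) — the space is let for business use — but (d) sets (c) aside: (d) operates against (c): the property is publicly advertised. So (a) applies.
Exception (b): the property is let furnished; the storage unit is part of the primary residence — every condition holds. But applying paragraph (e): (e) operates against (b): a current Standing Certificate is held. (b) is therefore removed.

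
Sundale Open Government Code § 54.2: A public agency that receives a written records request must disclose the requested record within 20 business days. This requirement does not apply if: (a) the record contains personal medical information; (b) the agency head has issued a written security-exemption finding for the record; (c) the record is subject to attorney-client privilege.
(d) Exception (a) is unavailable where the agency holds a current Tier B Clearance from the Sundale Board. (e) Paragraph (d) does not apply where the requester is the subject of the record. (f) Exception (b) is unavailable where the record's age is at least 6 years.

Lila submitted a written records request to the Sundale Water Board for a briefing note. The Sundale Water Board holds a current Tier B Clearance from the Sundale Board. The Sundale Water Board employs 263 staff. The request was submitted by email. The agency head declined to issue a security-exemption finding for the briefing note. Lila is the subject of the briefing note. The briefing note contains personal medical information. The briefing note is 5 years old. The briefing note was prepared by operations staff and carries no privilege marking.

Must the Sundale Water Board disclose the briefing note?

No — exception (a) applies; the Sundale Water Board is not required to disclose the briefing note.

Exception (a)'s conditions are all satisfied: the briefing note contains personal medical information. Under paragraphs (d)–(e): (d) is triggered (a current Tier B Clearance is held), but is overridden by (e): (e) applies — Lila is the subject of the briefing note. (a) remains available.
Exception (b) fails — the agency head declined to issue a security-exemption finding.
Exception (c) requires that the record is subject to attorney-client privilege; but the briefing note carries no privilege marking, so (c) is unavailable.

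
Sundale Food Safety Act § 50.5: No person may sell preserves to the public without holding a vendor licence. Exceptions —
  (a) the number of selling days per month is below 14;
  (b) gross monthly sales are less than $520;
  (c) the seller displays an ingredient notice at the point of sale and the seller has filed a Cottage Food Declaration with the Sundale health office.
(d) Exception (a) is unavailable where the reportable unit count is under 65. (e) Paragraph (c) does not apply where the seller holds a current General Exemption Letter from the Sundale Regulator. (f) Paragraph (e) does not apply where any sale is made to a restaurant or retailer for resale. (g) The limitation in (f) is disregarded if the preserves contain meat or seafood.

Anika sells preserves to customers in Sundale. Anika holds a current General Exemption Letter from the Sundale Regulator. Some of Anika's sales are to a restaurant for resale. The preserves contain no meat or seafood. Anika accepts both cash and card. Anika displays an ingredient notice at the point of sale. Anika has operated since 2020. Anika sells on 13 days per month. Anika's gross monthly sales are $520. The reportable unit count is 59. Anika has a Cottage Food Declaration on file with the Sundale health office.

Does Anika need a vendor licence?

No — exception (c) applies; Anika is not required to hold a vendor licence.

Exception (a) is satisfied on its face — the number of selling days per month is 13, below the 14 limit. But: (d) operates against (a): the reportable unit count is 59, under the 65 limit. So (a) is unavailable.
Exception (b) does not apply: gross monthly sales are $520, not less than $520.
Exception (c)'s conditions are all satisfied: an ingredient notice is displayed; a Cottage Food Declaration is on file. As to paragraphs (e)–(g): (e) would limit (c) — a current General Exemption Letter is held — but (f) sets (e) aside: (f) is triggered — some sales are to a restaurant for resale. (g), which would lift (f), is inapplicable — the preserves contain no meat or seafood. Exception (c) stands.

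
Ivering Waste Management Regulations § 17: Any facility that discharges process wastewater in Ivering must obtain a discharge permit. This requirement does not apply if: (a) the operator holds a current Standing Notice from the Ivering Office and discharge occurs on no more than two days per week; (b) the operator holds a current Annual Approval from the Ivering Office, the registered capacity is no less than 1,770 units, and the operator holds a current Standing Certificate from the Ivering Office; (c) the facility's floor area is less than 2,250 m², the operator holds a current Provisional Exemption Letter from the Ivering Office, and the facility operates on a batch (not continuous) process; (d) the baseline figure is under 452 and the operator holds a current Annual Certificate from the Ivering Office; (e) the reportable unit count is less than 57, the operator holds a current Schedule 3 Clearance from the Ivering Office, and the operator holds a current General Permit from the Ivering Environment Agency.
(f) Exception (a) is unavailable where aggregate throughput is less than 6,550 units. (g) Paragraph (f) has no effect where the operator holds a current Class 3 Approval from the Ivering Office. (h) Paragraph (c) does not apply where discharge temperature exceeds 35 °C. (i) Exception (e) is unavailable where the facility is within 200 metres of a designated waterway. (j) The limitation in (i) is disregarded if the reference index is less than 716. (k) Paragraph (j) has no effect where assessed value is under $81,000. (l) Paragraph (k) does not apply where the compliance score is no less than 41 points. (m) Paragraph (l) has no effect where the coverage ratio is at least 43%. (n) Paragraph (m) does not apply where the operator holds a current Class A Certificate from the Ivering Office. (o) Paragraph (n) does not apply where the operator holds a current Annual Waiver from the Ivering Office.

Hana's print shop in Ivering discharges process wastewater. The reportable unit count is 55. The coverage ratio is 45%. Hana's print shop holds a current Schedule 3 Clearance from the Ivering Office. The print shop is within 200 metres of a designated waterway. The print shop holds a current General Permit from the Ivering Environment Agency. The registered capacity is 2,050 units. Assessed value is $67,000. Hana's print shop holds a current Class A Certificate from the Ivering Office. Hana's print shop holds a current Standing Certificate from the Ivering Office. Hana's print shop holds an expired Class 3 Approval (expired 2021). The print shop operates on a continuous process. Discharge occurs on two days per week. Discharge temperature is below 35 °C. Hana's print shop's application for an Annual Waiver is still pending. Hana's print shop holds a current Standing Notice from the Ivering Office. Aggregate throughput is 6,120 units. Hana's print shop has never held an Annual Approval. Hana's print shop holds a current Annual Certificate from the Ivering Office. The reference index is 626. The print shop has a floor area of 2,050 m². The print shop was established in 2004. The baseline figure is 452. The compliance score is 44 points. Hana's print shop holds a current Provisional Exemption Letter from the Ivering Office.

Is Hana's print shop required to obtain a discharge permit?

Exception (a)'s conditions are all satisfied: a current Standing Notice is held; discharge occurs on no more than two days per week. But applying paragraphs (f)–(g): (f) operates — aggregate throughput is 6,120 units, less than the 6,550 units limit. (g), which would lift (f), does not operate here — no current Class 3 Approval is held. Exception (a) does not apply.
Exception (b) requires that the operator holds a current Annual Approval from the Ivering Office; but no current Annual Approval is held, so (b) is unavailable.
Exception (c) fails — the facility operates on a continuous process.
Exception (d) requires that the baseline figure is under 452; but the baseline figure is 452, not under 452, so (d) is unavailable.
All of (e)'s requirements are met (the reportable unit count is 55, less than the 57 limit; a current Schedule 3 Clearance is held; a current General Permit is held). Under paragraphs (i)–(o): (i) would limit (e) — the print shop is within 200 m of a designated waterway — but (j) sets (i) aside: (j) operates against (i): the reference index is 626, less than the 716 limit. (k) would limit (j) — assessed value is $67,000, under the $81,000 limit — but (l) sets (k) aside: (l) operates against (k): the compliance score is 44 points, meeting the 41 points threshold. (m) would limit (l) — the coverage ratio is 45%, meeting the 43% threshold — but (n) sets (m) aside: (n) applies — a current Class A Certificate is held. (o), which would lift (n), is inapplicable — the Annual Waiver is not current. Exception (e) stands.

No — exception (e) applies; Hana's print shop is not required to obtain a discharge permit.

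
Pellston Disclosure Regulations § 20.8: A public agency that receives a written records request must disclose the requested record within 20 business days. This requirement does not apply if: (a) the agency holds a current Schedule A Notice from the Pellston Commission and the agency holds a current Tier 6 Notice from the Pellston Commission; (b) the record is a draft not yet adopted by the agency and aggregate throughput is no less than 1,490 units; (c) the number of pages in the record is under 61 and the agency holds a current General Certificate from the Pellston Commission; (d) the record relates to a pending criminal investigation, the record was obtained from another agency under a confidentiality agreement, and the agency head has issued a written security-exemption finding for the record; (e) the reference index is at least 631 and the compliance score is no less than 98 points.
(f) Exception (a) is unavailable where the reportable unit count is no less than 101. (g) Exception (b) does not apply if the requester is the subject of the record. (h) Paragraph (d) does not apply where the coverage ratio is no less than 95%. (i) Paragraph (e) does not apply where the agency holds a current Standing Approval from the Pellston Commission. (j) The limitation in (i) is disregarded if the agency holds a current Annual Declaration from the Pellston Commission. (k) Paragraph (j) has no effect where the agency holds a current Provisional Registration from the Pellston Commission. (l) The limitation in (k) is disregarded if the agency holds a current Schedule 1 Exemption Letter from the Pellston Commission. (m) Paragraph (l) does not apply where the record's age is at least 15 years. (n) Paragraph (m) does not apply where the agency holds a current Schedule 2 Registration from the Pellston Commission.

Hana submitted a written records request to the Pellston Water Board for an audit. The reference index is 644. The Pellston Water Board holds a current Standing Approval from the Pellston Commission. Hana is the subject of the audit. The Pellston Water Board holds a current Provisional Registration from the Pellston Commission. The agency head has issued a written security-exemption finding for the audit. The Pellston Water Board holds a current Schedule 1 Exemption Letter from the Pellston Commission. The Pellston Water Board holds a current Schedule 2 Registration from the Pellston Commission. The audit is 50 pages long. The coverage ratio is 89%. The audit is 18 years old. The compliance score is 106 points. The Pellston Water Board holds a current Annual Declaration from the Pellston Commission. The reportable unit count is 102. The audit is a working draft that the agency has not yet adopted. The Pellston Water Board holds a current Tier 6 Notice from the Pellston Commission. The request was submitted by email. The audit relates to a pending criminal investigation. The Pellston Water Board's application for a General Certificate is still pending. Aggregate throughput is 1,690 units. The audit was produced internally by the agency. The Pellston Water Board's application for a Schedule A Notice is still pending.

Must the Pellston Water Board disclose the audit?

Exception (a) fails — the Schedule A Notice is not current.
Exception (b): the audit is an unadopted draft; aggregate throughput is 1,690 units, meeting the 1,490 units threshold — every condition holds. But: (g) operates against (b): Hana is the subject of the audit. (b) is therefore removed.
Exception (c) requires that the agency holds a current General Certificate from the Pellston Commission; but no current General Certificate is held, so (c) is unavailable.
Exception (d) does not apply: the audit was produced internally.
Exception (e): the reference index is 644, meeting the 631 threshold; the compliance score is 106 points, meeting the 98 points threshold — every condition holds. Under paragraphs (i)–(n): (i) would limit (e) — a current Standing Approval is held — but (j) sets (i) aside: (j) operates against (i): a current Annual Declaration is held. (k) would limit (j) — a current Provisional Registration is held — but (l) sets (k) aside: (l) operates against (k): a current Schedule 1 Exemption Letter is held. (m) is triggered (the record's age is 18 years, meeting the 15 years threshold), but yields to (n): (n) operates against (m): a current Schedule 2 Registration is held. So (e) applies.

No — exception (e) applies; the Pellston Water Board is not required to disclose the audit.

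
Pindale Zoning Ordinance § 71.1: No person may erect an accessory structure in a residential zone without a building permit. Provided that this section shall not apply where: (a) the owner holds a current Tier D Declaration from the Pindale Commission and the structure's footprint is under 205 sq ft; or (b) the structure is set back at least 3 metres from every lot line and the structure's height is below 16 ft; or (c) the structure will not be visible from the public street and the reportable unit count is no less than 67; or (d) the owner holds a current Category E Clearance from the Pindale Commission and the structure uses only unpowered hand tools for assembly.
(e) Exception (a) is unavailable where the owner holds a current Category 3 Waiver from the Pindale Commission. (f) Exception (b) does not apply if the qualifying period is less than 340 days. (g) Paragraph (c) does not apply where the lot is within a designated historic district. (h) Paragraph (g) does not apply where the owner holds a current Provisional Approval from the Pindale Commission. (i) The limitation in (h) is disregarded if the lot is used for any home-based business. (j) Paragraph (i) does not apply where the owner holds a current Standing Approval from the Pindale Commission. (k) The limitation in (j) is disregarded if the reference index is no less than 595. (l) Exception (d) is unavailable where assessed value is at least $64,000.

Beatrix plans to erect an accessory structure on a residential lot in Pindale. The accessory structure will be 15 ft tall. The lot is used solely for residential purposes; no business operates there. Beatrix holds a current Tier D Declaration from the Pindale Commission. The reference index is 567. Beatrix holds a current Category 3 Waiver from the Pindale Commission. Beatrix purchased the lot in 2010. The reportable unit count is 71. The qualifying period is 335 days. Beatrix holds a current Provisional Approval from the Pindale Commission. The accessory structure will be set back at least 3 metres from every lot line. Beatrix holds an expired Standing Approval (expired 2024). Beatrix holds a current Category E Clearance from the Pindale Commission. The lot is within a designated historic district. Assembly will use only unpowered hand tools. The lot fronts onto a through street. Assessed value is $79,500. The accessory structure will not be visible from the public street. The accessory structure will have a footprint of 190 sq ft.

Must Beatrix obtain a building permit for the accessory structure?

All of (a)'s requirements are met (a current Tier D Declaration is held; the structure's footprint is 190 sq ft, under the 205 sq ft limit). However, paragraph (e) must be considered: (e) operates against (a): a current Category 3 Waiver is held. Exception (a) does not apply.
Exception (b): the setback is at least 3 m on every side; the structure's height is 15 ft, below the 16 ft limit — every condition holds. Turning to paragraph (f): (f) applies — the qualifying period is 335 days, less than the 340 days limit. Exception (b) does not apply.
Exception (c) is satisfied on its face — the structure will not be visible from the street; the reportable unit count is 71, meeting the 67 threshold. Under paragraphs (g)–(k): (g) is triggered (the lot is in a historic district), but is displaced by (h): (h) is engaged — a current Provisional Approval is held. (i), which would lift (h), does not operate here — the lot is solely residential. (c) remains available.
Exception (d)'s conditions are all satisfied: a current Category E Clearance is held; assembly uses only hand tools. But applying paragraph (l): (l) operates against (d): assessed value is $79,500, meeting the $64,000 threshold. Exception (d) does not apply.

No — exception (c) applies; Beatrix does not need a building permit.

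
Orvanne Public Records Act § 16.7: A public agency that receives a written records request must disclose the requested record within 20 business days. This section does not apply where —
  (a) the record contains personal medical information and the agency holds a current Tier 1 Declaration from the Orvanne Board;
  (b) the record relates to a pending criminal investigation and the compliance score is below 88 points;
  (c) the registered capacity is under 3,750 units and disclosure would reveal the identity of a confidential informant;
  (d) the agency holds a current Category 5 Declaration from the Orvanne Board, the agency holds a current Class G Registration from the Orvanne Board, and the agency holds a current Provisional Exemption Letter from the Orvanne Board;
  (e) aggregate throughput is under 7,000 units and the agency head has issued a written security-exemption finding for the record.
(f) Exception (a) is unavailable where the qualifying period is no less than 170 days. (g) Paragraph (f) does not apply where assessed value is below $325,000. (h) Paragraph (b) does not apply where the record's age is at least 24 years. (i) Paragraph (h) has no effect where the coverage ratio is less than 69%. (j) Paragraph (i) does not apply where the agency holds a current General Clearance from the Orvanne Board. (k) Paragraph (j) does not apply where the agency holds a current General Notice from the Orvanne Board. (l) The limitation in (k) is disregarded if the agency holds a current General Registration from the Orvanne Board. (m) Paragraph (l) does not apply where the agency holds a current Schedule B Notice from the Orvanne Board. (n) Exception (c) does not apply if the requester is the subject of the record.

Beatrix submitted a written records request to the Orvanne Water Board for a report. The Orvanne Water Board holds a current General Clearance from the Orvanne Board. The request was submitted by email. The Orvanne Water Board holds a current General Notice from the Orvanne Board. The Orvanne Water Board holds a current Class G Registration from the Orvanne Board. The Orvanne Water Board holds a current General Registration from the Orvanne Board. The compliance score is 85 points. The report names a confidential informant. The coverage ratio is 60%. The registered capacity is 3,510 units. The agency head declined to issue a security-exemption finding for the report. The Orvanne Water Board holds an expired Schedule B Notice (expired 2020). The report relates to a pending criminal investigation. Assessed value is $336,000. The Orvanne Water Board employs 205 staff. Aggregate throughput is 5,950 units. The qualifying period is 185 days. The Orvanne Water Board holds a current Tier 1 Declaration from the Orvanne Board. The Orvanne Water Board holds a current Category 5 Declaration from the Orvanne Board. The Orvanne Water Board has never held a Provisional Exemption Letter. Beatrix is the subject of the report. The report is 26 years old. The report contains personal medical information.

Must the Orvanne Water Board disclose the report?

Exception (a) is satisfied on its face — the report contains personal medical information; a current Tier 1 Declaration is held. But: (f) operates against (a): the qualifying period is 185 days, meeting the 170 days threshold. (g), which would lift (f), is not engaged — assessed value is $336,000, not below $325,000. Exception (a) does not apply.
Exception (b): the report relates to a pending investigation; the compliance score is 85 points, below the 88 points limit — every condition holds. But applying paragraphs (h)–(m): (h) operates against (b): the record's age is 26 years, meeting the 24 years threshold. (i) is triggered (the coverage ratio is 60%, less than the 69% limit), but yields to (j): (j) operates against (i): a current General Clearance is held. (k) would limit (j) — a current General Notice is held — but (l) sets (k) aside: (l) is triggered — a current General Registration is held. (m), which would lift (l), does not operate here — no current Schedule B Notice is held. (b) is therefore removed.
Exception (c)'s conditions are all satisfied: the registered capacity is 3,510 units, under the 3,750 units limit; the report names a confidential informant. Turning to paragraph (n): (n) operates against (c): Beatrix is the subject of the report. So (c) is unavailable.
Exception (d) does not apply: there is no Provisional Exemption Letter in force.
Exception (e) requires that the agency head has issued a written security-exemption finding for the record; but the agency head declined to issue a security-exemption finding, so (e) is unavailable.
Every exception is unavailable, so the rule governs.

Yes — the Orvanne Water Board must disclose the report.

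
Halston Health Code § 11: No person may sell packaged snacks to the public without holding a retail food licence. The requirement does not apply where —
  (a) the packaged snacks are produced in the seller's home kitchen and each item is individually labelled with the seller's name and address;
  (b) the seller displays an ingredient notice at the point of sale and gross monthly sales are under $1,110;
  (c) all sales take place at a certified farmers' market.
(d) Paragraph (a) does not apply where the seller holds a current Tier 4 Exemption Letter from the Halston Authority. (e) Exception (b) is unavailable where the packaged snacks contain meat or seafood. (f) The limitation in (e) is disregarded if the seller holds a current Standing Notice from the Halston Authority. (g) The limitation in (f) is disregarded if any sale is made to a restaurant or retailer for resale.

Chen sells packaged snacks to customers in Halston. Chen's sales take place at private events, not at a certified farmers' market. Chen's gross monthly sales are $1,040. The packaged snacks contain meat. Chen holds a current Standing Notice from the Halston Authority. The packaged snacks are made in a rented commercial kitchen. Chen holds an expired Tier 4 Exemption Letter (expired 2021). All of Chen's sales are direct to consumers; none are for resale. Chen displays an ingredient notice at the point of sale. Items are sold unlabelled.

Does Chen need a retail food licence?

No — exception (b) applies; Chen is not required to hold a retail food licence.

Exception (a) requires that the packaged snacks are produced in the seller's home kitchen; but the packaged snacks are made in a commercial kitchen, not a home kitchen, so (a) is unavailable.
All of (b)'s requirements are met (an ingredient notice is displayed; gross monthly sales are $1,040, under the $1,110 limit). Under paragraphs (e)–(g): (e) operates (the packaged snacks contain meat), but is set aside by (f): (f) operates — a current Standing Notice is held. (g) is inapplicable (no sales are for resale), so (f) stands. (b) remains available.
Exception (c) fails — sales are at private events, not a certified farmers' market.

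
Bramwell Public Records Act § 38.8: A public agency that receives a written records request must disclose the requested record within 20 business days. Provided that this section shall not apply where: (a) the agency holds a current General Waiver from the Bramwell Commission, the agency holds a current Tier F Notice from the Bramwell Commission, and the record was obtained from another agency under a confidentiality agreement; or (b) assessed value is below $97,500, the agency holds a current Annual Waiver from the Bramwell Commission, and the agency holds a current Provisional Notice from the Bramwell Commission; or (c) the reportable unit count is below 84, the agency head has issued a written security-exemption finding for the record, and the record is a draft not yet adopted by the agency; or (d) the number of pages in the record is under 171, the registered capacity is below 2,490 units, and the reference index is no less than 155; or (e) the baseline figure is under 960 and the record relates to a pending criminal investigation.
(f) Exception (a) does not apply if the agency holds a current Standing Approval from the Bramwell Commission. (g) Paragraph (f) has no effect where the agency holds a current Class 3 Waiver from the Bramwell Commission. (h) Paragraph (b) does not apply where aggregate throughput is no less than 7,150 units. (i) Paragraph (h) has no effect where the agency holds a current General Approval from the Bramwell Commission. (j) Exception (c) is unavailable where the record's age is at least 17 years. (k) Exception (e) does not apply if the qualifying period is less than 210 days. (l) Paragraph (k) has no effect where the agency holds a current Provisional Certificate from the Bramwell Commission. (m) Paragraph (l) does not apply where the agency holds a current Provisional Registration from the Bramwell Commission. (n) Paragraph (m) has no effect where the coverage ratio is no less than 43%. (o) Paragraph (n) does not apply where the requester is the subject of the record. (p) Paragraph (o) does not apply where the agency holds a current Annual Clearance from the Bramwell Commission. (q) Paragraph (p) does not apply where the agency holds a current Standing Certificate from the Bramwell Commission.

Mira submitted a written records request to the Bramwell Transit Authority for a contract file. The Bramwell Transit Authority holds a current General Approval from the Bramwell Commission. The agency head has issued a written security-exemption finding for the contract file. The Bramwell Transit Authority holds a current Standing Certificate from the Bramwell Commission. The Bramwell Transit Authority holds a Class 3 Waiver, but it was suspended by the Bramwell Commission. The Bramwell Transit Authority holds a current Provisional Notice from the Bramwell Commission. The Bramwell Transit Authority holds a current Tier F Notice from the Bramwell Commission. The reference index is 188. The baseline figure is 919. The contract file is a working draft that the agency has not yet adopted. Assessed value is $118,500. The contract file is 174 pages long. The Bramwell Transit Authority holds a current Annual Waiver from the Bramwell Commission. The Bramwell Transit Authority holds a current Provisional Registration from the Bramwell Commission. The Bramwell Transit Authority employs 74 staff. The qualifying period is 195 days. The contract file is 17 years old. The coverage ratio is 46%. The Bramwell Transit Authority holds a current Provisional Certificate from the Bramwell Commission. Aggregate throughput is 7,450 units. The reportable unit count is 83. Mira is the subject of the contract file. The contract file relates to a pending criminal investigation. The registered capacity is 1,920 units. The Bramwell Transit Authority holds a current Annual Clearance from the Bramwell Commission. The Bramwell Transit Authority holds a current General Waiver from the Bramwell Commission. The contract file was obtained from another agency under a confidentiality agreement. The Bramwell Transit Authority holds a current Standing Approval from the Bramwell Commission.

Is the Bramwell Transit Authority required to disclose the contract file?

Exception (a)'s conditions are all satisfied: a current General Waiver is held; a current Tier F Notice is held; the contract file was obtained under a confidentiality agreement. But: (f) operates — a current Standing Approval is held. (g) is not engaged (no current Class 3 Waiver is held), so (f) stands. (a) is therefore removed.
Exception (b) does not apply: assessed value is $118,500, not below $97,500.
Exception (c) is satisfied on its face — the reportable unit count is 83, below the 84 limit; a written security-exemption finding has been issued; the contract file is an unadopted draft. But: (j) applies — the record's age is 17 years, meeting the 17 years threshold. So (c) is unavailable.
Exception (d) does not apply: the number of pages in the record is 174, not under 171.
All of (e)'s requirements are met (the baseline figure is 919, under the 960 limit; the contract file relates to a pending investigation). But applying paragraphs (k)–(q): (k) operates against (e): the qualifying period is 195 days, less than the 210 days limit. (l) would limit (k) — a current Provisional Certificate is held — but (m) sets (l) aside: (m) operates against (l): a current Provisional Registration is held. (n) would limit (m) — the coverage ratio is 46%, meeting the 43% threshold — but (o) sets (n) aside: (o) applies — Mira is the subject of the contract file. (p) applies (a current Annual Clearance is held), but yields to (q): (q) operates against (p): a current Standing Certificate is held. So (e) is unavailable.
None of the exceptions is available; § 38.8 applies in full.

Yes — the Bramwell Transit Authority must disclose the contract file.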